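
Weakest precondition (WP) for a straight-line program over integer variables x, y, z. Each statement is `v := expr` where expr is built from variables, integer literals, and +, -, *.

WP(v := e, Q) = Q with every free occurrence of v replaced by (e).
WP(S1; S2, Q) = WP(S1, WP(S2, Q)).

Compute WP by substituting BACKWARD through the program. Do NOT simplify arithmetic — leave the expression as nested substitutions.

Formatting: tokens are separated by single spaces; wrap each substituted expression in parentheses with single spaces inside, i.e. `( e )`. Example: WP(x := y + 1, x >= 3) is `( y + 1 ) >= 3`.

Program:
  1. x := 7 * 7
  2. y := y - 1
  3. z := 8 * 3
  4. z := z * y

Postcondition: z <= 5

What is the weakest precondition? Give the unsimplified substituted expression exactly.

Answer: ( ( 8 * 3 ) * ( y - 1 ) ) <= 5

Derivation:
post: z <= 5
stmt 4: z := z * y  -- replace 1 occurrence(s) of z with (z * y)
  => ( z * y ) <= 5
stmt 3: z := 8 * 3  -- replace 1 occurrence(s) of z with (8 * 3)
  => ( ( 8 * 3 ) * y ) <= 5
stmt 2: y := y - 1  -- replace 1 occurrence(s) of y with (y - 1)
  => ( ( 8 * 3 ) * ( y - 1 ) ) <= 5
stmt 1: x := 7 * 7  -- replace 0 occurrence(s) of x with (7 * 7)
  => ( ( 8 * 3 ) * ( y - 1 ) ) <= 5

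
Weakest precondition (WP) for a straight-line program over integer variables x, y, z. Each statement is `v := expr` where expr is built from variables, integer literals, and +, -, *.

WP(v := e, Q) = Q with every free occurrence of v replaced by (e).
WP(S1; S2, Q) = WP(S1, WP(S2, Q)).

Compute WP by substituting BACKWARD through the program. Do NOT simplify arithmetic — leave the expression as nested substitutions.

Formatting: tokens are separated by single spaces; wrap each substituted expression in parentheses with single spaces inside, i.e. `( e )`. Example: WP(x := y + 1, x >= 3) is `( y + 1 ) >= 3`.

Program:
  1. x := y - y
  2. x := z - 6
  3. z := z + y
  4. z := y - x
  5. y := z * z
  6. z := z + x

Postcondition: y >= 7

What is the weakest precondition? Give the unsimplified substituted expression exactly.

Answer: ( ( y - ( z - 6 ) ) * ( y - ( z - 6 ) ) ) >= 7

Derivation:
post: y >= 7
stmt 6: z := z + x  -- replace 0 occurrence(s) of z with (z + x)
  => y >= 7
stmt 5: y := z * z  -- replace 1 occurrence(s) of y with (z * z)
  => ( z * z ) >= 7
stmt 4: z := y - x  -- replace 2 occurrence(s) of z with (y - x)
  => ( ( y - x ) * ( y - x ) ) >= 7
stmt 3: z := z + y  -- replace 0 occurrence(s) of z with (z + y)
  => ( ( y - x ) * ( y - x ) ) >= 7
stmt 2: x := z - 6  -- replace 2 occurrence(s) of x with (z - 6)
  => ( ( y - ( z - 6 ) ) * ( y - ( z - 6 ) ) ) >= 7
stmt 1: x := y - y  -- replace 0 occurrence(s) of x with (y - y)
  => ( ( y - ( z - 6 ) ) * ( y - ( z - 6 ) ) ) >= 7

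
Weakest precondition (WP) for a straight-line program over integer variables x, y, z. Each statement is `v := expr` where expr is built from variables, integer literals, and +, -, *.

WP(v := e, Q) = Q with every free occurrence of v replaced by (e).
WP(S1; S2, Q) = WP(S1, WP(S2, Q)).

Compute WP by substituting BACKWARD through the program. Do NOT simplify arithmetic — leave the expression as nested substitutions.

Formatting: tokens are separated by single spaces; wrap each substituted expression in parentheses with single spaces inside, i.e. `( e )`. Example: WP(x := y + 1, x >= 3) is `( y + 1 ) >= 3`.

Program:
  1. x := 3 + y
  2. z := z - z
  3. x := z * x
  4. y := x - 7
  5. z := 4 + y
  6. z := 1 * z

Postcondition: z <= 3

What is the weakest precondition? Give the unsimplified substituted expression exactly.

Answer: ( 1 * ( 4 + ( ( ( z - z ) * ( 3 + y ) ) - 7 ) ) ) <= 3

Derivation:
post: z <= 3
stmt 6: z := 1 * z  -- replace 1 occurrence(s) of z with (1 * z)
  => ( 1 * z ) <= 3
stmt 5: z := 4 + y  -- replace 1 occurrence(s) of z with (4 + y)
  => ( 1 * ( 4 + y ) ) <= 3
stmt 4: y := x - 7  -- replace 1 occurrence(s) of y with (x - 7)
  => ( 1 * ( 4 + ( x - 7 ) ) ) <= 3
stmt 3: x := z * x  -- replace 1 occurrence(s) of x with (z * x)
  => ( 1 * ( 4 + ( ( z * x ) - 7 ) ) ) <= 3
stmt 2: z := z - z  -- replace 1 occurrence(s) of z with (z - z)
  => ( 1 * ( 4 + ( ( ( z - z ) * x ) - 7 ) ) ) <= 3
stmt 1: x := 3 + y  -- replace 1 occurrence(s) of x with (3 + y)
  => ( 1 * ( 4 + ( ( ( z - z ) * ( 3 + y ) ) - 7 ) ) ) <= 3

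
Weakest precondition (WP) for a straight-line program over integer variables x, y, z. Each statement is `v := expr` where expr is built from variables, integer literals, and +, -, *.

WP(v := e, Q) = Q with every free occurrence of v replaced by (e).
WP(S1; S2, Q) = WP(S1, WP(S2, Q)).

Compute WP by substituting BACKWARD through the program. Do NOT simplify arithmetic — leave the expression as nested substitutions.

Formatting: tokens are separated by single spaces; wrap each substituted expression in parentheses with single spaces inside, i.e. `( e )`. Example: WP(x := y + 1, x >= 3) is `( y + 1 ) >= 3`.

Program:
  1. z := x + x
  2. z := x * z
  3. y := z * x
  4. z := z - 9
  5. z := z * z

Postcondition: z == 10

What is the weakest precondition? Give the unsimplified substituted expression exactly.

Answer: ( ( ( x * ( x + x ) ) - 9 ) * ( ( x * ( x + x ) ) - 9 ) ) == 10

Derivation:
post: z == 10
stmt 5: z := z * z  -- replace 1 occurrence(s) of z with (z * z)
  => ( z * z ) == 10
stmt 4: z := z - 9  -- replace 2 occurrence(s) of z with (z - 9)
  => ( ( z - 9 ) * ( z - 9 ) ) == 10
stmt 3: y := z * x  -- replace 0 occurrence(s) of y with (z * x)
  => ( ( z - 9 ) * ( z - 9 ) ) == 10
stmt 2: z := x * z  -- replace 2 occurrence(s) of z with (x * z)
  => ( ( ( x * z ) - 9 ) * ( ( x * z ) - 9 ) ) == 10
stmt 1: z := x + x  -- replace 2 occurrence(s) of z with (x + x)
  => ( ( ( x * ( x + x ) ) - 9 ) * ( ( x * ( x + x ) ) - 9 ) ) == 10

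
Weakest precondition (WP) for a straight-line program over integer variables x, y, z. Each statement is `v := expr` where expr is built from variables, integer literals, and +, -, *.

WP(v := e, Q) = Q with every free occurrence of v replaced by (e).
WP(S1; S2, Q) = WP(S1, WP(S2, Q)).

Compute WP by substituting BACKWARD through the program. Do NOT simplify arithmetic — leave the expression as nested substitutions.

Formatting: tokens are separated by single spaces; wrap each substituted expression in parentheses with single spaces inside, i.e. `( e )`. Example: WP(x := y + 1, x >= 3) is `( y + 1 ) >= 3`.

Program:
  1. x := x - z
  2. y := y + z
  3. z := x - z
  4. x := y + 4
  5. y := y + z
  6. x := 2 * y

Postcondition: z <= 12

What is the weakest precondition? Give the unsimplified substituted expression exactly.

Answer: ( ( x - z ) - z ) <= 12

Derivation:
post: z <= 12
stmt 6: x := 2 * y  -- replace 0 occurrence(s) of x with (2 * y)
  => z <= 12
stmt 5: y := y + z  -- replace 0 occurrence(s) of y with (y + z)
  => z <= 12
stmt 4: x := y + 4  -- replace 0 occurrence(s) of x with (y + 4)
  => z <= 12
stmt 3: z := x - z  -- replace 1 occurrence(s) of z with (x - z)
  => ( x - z ) <= 12
stmt 2: y := y + z  -- replace 0 occurrence(s) of y with (y + z)
  => ( x - z ) <= 12
stmt 1: x := x - z  -- replace 1 occurrence(s) of x with (x - z)
  => ( ( x - z ) - z ) <= 12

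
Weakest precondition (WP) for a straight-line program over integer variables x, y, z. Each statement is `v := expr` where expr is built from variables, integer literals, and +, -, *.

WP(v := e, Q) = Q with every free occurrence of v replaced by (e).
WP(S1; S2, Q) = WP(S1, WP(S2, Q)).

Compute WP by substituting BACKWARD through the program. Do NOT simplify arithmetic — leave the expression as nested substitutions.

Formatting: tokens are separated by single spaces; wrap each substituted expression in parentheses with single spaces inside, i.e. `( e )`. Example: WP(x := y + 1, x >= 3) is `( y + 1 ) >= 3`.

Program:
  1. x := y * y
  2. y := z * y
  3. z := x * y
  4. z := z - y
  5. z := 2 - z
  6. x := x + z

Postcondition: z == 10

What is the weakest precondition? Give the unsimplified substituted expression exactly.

Answer: ( 2 - ( ( ( y * y ) * ( z * y ) ) - ( z * y ) ) ) == 10

Derivation:
post: z == 10
stmt 6: x := x + z  -- replace 0 occurrence(s) of x with (x + z)
  => z == 10
stmt 5: z := 2 - z  -- replace 1 occurrence(s) of z with (2 - z)
  => ( 2 - z ) == 10
stmt 4: z := z - y  -- replace 1 occurrence(s) of z with (z - y)
  => ( 2 - ( z - y ) ) == 10
stmt 3: z := x * y  -- replace 1 occurrence(s) of z with (x * y)
  => ( 2 - ( ( x * y ) - y ) ) == 10
stmt 2: y := z * y  -- replace 2 occurrence(s) of y with (z * y)
  => ( 2 - ( ( x * ( z * y ) ) - ( z * y ) ) ) == 10
stmt 1: x := y * y  -- replace 1 occurrence(s) of x with (y * y)
  => ( 2 - ( ( ( y * y ) * ( z * y ) ) - ( z * y ) ) ) == 10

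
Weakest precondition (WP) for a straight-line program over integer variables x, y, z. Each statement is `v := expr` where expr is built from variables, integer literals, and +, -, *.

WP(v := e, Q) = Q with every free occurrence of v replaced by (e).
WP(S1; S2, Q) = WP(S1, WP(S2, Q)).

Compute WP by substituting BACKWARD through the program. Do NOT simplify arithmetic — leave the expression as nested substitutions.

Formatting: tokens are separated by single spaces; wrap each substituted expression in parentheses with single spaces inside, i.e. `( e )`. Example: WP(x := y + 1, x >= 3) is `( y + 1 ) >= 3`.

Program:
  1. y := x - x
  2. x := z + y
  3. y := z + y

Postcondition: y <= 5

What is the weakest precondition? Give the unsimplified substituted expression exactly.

Answer: ( z + ( x - x ) ) <= 5

Derivation:
post: y <= 5
stmt 3: y := z + y  -- replace 1 occurrence(s) of y with (z + y)
  => ( z + y ) <= 5
stmt 2: x := z + y  -- replace 0 occurrence(s) of x with (z + y)
  => ( z + y ) <= 5
stmt 1: y := x - x  -- replace 1 occurrence(s) of y with (x - x)
  => ( z + ( x - x ) ) <= 5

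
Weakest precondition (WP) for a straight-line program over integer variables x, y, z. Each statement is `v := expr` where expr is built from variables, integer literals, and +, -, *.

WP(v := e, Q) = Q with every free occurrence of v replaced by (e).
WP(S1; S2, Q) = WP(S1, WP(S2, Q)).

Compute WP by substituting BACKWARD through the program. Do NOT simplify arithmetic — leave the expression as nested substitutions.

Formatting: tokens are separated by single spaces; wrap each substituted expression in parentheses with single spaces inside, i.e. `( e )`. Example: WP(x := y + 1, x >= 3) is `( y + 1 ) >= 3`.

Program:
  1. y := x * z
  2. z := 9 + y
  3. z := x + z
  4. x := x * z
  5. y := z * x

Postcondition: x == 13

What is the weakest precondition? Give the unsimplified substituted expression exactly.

post: x == 13
stmt 5: y := z * x  -- replace 0 occurrence(s) of y with (z * x)
  => x == 13
stmt 4: x := x * z  -- replace 1 occurrence(s) of x with (x * z)
  => ( x * z ) == 13
stmt 3: z := x + z  -- replace 1 occurrence(s) of z with (x + z)
  => ( x * ( x + z ) ) == 13
stmt 2: z := 9 + y  -- replace 1 occurrence(s) of z with (9 + y)
  => ( x * ( x + ( 9 + y ) ) ) == 13
stmt 1: y := x * z  -- replace 1 occurrence(s) of y with (x * z)
  => ( x * ( x + ( 9 + ( x * z ) ) ) ) == 13

Answer: ( x * ( x + ( 9 + ( x * z ) ) ) ) == 13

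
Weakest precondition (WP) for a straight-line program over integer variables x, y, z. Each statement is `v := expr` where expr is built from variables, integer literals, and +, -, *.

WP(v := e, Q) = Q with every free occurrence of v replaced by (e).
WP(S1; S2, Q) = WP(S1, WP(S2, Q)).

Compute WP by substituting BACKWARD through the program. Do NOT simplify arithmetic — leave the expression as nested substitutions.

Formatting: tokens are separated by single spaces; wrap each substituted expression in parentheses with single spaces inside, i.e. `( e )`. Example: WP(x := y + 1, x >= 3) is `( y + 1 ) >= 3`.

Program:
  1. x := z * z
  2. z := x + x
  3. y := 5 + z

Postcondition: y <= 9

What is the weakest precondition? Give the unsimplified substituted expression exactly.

post: y <= 9
stmt 3: y := 5 + z  -- replace 1 occurrence(s) of y with (5 + z)
  => ( 5 + z ) <= 9
stmt 2: z := x + x  -- replace 1 occurrence(s) of z with (x + x)
  => ( 5 + ( x + x ) ) <= 9
stmt 1: x := z * z  -- replace 2 occurrence(s) of x with (z * z)
  => ( 5 + ( ( z * z ) + ( z * z ) ) ) <= 9

Answer: ( 5 + ( ( z * z ) + ( z * z ) ) ) <= 9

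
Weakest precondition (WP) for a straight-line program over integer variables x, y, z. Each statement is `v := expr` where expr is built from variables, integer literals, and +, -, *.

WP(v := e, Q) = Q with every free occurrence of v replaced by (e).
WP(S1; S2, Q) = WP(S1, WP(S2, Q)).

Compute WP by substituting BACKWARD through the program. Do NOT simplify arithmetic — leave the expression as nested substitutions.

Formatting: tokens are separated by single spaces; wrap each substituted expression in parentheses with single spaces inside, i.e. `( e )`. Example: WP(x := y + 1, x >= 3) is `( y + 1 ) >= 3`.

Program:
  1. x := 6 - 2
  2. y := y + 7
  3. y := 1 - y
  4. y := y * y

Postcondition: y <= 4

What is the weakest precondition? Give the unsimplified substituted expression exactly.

post: y <= 4
stmt 4: y := y * y  -- replace 1 occurrence(s) of y with (y * y)
  => ( y * y ) <= 4
stmt 3: y := 1 - y  -- replace 2 occurrence(s) of y with (1 - y)
  => ( ( 1 - y ) * ( 1 - y ) ) <= 4
stmt 2: y := y + 7  -- replace 2 occurrence(s) of y with (y + 7)
  => ( ( 1 - ( y + 7 ) ) * ( 1 - ( y + 7 ) ) ) <= 4
stmt 1: x := 6 - 2  -- replace 0 occurrence(s) of x with (6 - 2)
  => ( ( 1 - ( y + 7 ) ) * ( 1 - ( y + 7 ) ) ) <= 4

Answer: ( ( 1 - ( y + 7 ) ) * ( 1 - ( y + 7 ) ) ) <= 4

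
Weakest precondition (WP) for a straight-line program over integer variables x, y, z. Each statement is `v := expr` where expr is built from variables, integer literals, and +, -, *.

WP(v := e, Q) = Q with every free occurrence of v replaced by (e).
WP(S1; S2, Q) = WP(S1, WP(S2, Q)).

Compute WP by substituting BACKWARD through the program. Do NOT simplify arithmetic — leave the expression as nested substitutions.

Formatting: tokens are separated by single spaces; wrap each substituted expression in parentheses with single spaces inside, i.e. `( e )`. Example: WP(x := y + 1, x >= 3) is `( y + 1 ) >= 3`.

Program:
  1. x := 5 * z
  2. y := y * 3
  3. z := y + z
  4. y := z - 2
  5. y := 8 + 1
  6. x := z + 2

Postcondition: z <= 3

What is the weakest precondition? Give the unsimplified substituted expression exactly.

Answer: ( ( y * 3 ) + z ) <= 3

Derivation:
post: z <= 3
stmt 6: x := z + 2  -- replace 0 occurrence(s) of x with (z + 2)
  => z <= 3
stmt 5: y := 8 + 1  -- replace 0 occurrence(s) of y with (8 + 1)
  => z <= 3
stmt 4: y := z - 2  -- replace 0 occurrence(s) of y with (z - 2)
  => z <= 3
stmt 3: z := y + z  -- replace 1 occurrence(s) of z with (y + z)
  => ( y + z ) <= 3
stmt 2: y := y * 3  -- replace 1 occurrence(s) of y with (y * 3)
  => ( ( y * 3 ) + z ) <= 3
stmt 1: x := 5 * z  -- replace 0 occurrence(s) of x with (5 * z)
  => ( ( y * 3 ) + z ) <= 3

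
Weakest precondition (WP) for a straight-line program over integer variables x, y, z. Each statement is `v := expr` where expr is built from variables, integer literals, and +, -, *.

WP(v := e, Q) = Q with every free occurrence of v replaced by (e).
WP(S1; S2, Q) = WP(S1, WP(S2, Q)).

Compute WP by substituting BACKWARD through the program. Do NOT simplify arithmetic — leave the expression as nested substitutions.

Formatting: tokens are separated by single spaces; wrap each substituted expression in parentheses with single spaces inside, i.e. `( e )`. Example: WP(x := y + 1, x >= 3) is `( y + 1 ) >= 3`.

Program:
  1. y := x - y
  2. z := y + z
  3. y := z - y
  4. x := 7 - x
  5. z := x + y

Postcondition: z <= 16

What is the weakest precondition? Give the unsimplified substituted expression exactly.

Answer: ( ( 7 - x ) + ( ( ( x - y ) + z ) - ( x - y ) ) ) <= 16

Derivation:
post: z <= 16
stmt 5: z := x + y  -- replace 1 occurrence(s) of z with (x + y)
  => ( x + y ) <= 16
stmt 4: x := 7 - x  -- replace 1 occurrence(s) of x with (7 - x)
  => ( ( 7 - x ) + y ) <= 16
stmt 3: y := z - y  -- replace 1 occurrence(s) of y with (z - y)
  => ( ( 7 - x ) + ( z - y ) ) <= 16
stmt 2: z := y + z  -- replace 1 occurrence(s) of z with (y + z)
  => ( ( 7 - x ) + ( ( y + z ) - y ) ) <= 16
stmt 1: y := x - y  -- replace 2 occurrence(s) of y with (x - y)
  => ( ( 7 - x ) + ( ( ( x - y ) + z ) - ( x - y ) ) ) <= 16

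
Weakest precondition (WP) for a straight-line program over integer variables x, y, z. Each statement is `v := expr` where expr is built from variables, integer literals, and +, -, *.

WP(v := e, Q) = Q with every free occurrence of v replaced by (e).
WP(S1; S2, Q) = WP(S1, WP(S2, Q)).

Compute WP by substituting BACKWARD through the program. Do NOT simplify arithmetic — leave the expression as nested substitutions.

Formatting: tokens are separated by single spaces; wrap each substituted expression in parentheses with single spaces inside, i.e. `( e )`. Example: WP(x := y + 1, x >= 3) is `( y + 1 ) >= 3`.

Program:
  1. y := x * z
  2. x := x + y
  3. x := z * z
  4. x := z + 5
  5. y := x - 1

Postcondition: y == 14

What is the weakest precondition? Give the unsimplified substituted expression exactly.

post: y == 14
stmt 5: y := x - 1  -- replace 1 occurrence(s) of y with (x - 1)
  => ( x - 1 ) == 14
stmt 4: x := z + 5  -- replace 1 occurrence(s) of x with (z + 5)
  => ( ( z + 5 ) - 1 ) == 14
stmt 3: x := z * z  -- replace 0 occurrence(s) of x with (z * z)
  => ( ( z + 5 ) - 1 ) == 14
stmt 2: x := x + y  -- replace 0 occurrence(s) of x with (x + y)
  => ( ( z + 5 ) - 1 ) == 14
stmt 1: y := x * z  -- replace 0 occurrence(s) of y with (x * z)
  => ( ( z + 5 ) - 1 ) == 14

Answer: ( ( z + 5 ) - 1 ) == 14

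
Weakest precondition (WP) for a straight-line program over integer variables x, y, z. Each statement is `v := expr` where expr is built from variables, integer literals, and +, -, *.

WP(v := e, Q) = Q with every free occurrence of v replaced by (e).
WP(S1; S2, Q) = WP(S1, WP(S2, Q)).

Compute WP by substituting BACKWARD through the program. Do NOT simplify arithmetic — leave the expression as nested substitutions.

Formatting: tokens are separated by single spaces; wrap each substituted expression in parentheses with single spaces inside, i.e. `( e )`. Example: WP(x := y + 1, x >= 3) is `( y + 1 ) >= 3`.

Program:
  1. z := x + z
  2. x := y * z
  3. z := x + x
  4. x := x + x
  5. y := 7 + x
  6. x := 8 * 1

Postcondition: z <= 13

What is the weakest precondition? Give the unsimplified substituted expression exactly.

post: z <= 13
stmt 6: x := 8 * 1  -- replace 0 occurrence(s) of x with (8 * 1)
  => z <= 13
stmt 5: y := 7 + x  -- replace 0 occurrence(s) of y with (7 + x)
  => z <= 13
stmt 4: x := x + x  -- replace 0 occurrence(s) of x with (x + x)
  => z <= 13
stmt 3: z := x + x  -- replace 1 occurrence(s) of z with (x + x)
  => ( x + x ) <= 13
stmt 2: x := y * z  -- replace 2 occurrence(s) of x with (y * z)
  => ( ( y * z ) + ( y * z ) ) <= 13
stmt 1: z := x + z  -- replace 2 occurrence(s) of z with (x + z)
  => ( ( y * ( x + z ) ) + ( y * ( x + z ) ) ) <= 13

Answer: ( ( y * ( x + z ) ) + ( y * ( x + z ) ) ) <= 13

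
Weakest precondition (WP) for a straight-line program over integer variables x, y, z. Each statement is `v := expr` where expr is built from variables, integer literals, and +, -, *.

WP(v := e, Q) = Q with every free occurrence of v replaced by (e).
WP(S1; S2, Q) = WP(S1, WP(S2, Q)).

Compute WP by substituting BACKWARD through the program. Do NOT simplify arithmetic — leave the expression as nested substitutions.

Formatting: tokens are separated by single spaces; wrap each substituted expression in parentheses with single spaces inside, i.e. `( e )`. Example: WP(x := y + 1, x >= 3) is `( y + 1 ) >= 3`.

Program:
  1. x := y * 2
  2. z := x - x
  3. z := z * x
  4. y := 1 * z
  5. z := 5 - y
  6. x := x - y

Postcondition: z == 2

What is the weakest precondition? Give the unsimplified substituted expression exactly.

Answer: ( 5 - ( 1 * ( ( ( y * 2 ) - ( y * 2 ) ) * ( y * 2 ) ) ) ) == 2

Derivation:
post: z == 2
stmt 6: x := x - y  -- replace 0 occurrence(s) of x with (x - y)
  => z == 2
stmt 5: z := 5 - y  -- replace 1 occurrence(s) of z with (5 - y)
  => ( 5 - y ) == 2
stmt 4: y := 1 * z  -- replace 1 occurrence(s) of y with (1 * z)
  => ( 5 - ( 1 * z ) ) == 2
stmt 3: z := z * x  -- replace 1 occurrence(s) of z with (z * x)
  => ( 5 - ( 1 * ( z * x ) ) ) == 2
stmt 2: z := x - x  -- replace 1 occurrence(s) of z with (x - x)
  => ( 5 - ( 1 * ( ( x - x ) * x ) ) ) == 2
stmt 1: x := y * 2  -- replace 3 occurrence(s) of x with (y * 2)
  => ( 5 - ( 1 * ( ( ( y * 2 ) - ( y * 2 ) ) * ( y * 2 ) ) ) ) == 2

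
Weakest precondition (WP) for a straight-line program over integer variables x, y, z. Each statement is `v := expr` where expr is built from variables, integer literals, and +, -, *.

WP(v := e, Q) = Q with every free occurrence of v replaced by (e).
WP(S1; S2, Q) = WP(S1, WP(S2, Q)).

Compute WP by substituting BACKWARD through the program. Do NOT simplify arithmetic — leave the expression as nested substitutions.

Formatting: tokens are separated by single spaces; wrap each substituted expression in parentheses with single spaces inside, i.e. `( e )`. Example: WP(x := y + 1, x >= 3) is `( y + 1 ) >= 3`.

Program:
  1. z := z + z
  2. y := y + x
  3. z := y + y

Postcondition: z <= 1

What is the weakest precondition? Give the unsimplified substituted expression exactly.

post: z <= 1
stmt 3: z := y + y  -- replace 1 occurrence(s) of z with (y + y)
  => ( y + y ) <= 1
stmt 2: y := y + x  -- replace 2 occurrence(s) of y with (y + x)
  => ( ( y + x ) + ( y + x ) ) <= 1
stmt 1: z := z + z  -- replace 0 occurrence(s) of z with (z + z)
  => ( ( y + x ) + ( y + x ) ) <= 1

Answer: ( ( y + x ) + ( y + x ) ) <= 1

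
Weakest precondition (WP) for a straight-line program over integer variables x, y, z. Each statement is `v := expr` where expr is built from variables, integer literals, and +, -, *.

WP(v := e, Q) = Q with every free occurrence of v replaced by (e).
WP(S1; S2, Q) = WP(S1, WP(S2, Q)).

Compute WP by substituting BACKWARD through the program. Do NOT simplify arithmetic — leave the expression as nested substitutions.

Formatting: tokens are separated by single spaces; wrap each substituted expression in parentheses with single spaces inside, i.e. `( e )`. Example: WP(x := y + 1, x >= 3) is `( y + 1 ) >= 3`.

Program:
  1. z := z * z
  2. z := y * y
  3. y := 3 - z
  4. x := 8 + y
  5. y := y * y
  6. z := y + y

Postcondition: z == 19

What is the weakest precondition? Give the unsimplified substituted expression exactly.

Answer: ( ( ( 3 - ( y * y ) ) * ( 3 - ( y * y ) ) ) + ( ( 3 - ( y * y ) ) * ( 3 - ( y * y ) ) ) ) == 19

Derivation:
post: z == 19
stmt 6: z := y + y  -- replace 1 occurrence(s) of z with (y + y)
  => ( y + y ) == 19
stmt 5: y := y * y  -- replace 2 occurrence(s) of y with (y * y)
  => ( ( y * y ) + ( y * y ) ) == 19
stmt 4: x := 8 + y  -- replace 0 occurrence(s) of x with (8 + y)
  => ( ( y * y ) + ( y * y ) ) == 19
stmt 3: y := 3 - z  -- replace 4 occurrence(s) of y with (3 - z)
  => ( ( ( 3 - z ) * ( 3 - z ) ) + ( ( 3 - z ) * ( 3 - z ) ) ) == 19
stmt 2: z := y * y  -- replace 4 occurrence(s) of z with (y * y)
  => ( ( ( 3 - ( y * y ) ) * ( 3 - ( y * y ) ) ) + ( ( 3 - ( y * y ) ) * ( 3 - ( y * y ) ) ) ) == 19
stmt 1: z := z * z  -- replace 0 occurrence(s) of z with (z * z)
  => ( ( ( 3 - ( y * y ) ) * ( 3 - ( y * y ) ) ) + ( ( 3 - ( y * y ) ) * ( 3 - ( y * y ) ) ) ) == 19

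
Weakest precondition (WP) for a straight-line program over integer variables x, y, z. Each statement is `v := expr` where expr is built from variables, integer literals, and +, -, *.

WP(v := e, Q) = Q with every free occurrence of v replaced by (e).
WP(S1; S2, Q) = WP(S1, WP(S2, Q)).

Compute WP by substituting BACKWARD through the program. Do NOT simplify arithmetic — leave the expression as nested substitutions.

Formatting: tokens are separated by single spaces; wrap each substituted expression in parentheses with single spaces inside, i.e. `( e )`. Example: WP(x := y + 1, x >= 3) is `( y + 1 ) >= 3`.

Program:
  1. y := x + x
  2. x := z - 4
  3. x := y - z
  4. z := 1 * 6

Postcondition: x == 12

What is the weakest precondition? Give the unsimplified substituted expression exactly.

Answer: ( ( x + x ) - z ) == 12

Derivation:
post: x == 12
stmt 4: z := 1 * 6  -- replace 0 occurrence(s) of z with (1 * 6)
  => x == 12
stmt 3: x := y - z  -- replace 1 occurrence(s) of x with (y - z)
  => ( y - z ) == 12
stmt 2: x := z - 4  -- replace 0 occurrence(s) of x with (z - 4)
  => ( y - z ) == 12
stmt 1: y := x + x  -- replace 1 occurrence(s) of y with (x + x)
  => ( ( x + x ) - z ) == 12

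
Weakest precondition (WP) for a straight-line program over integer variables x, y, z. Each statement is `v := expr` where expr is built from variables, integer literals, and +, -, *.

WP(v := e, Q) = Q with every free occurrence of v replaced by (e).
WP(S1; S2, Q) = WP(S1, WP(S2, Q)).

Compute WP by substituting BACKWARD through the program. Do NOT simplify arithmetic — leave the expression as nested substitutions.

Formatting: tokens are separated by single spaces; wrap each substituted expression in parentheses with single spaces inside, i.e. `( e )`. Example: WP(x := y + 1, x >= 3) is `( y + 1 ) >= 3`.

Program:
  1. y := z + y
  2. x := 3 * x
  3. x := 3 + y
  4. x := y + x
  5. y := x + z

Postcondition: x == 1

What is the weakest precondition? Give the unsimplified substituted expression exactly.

Answer: ( ( z + y ) + ( 3 + ( z + y ) ) ) == 1

Derivation:
post: x == 1
stmt 5: y := x + z  -- replace 0 occurrence(s) of y with (x + z)
  => x == 1
stmt 4: x := y + x  -- replace 1 occurrence(s) of x with (y + x)
  => ( y + x ) == 1
stmt 3: x := 3 + y  -- replace 1 occurrence(s) of x with (3 + y)
  => ( y + ( 3 + y ) ) == 1
stmt 2: x := 3 * x  -- replace 0 occurrence(s) of x with (3 * x)
  => ( y + ( 3 + y ) ) == 1
stmt 1: y := z + y  -- replace 2 occurrence(s) of y with (z + y)
  => ( ( z + y ) + ( 3 + ( z + y ) ) ) == 1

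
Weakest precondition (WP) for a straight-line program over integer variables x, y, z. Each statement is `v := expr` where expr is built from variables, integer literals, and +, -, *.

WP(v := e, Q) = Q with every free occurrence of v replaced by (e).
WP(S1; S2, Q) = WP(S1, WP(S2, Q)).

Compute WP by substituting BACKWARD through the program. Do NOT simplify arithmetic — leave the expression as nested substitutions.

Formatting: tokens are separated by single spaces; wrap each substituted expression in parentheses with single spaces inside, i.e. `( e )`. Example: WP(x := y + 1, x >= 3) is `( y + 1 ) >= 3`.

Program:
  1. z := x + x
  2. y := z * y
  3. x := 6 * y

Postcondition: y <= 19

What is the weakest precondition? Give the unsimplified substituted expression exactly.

Answer: ( ( x + x ) * y ) <= 19

Derivation:
post: y <= 19
stmt 3: x := 6 * y  -- replace 0 occurrence(s) of x with (6 * y)
  => y <= 19
stmt 2: y := z * y  -- replace 1 occurrence(s) of y with (z * y)
  => ( z * y ) <= 19
stmt 1: z := x + x  -- replace 1 occurrence(s) of z with (x + x)
  => ( ( x + x ) * y ) <= 19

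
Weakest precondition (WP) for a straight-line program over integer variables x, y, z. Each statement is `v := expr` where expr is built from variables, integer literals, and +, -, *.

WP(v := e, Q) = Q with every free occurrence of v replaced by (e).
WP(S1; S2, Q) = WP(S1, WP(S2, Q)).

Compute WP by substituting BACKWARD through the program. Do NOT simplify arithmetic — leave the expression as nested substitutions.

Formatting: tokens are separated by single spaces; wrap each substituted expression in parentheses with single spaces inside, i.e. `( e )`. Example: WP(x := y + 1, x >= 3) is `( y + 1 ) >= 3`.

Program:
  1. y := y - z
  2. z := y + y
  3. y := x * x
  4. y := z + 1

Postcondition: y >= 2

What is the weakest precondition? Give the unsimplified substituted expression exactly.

post: y >= 2
stmt 4: y := z + 1  -- replace 1 occurrence(s) of y with (z + 1)
  => ( z + 1 ) >= 2
stmt 3: y := x * x  -- replace 0 occurrence(s) of y with (x * x)
  => ( z + 1 ) >= 2
stmt 2: z := y + y  -- replace 1 occurrence(s) of z with (y + y)
  => ( ( y + y ) + 1 ) >= 2
stmt 1: y := y - z  -- replace 2 occurrence(s) of y with (y - z)
  => ( ( ( y - z ) + ( y - z ) ) + 1 ) >= 2

Answer: ( ( ( y - z ) + ( y - z ) ) + 1 ) >= 2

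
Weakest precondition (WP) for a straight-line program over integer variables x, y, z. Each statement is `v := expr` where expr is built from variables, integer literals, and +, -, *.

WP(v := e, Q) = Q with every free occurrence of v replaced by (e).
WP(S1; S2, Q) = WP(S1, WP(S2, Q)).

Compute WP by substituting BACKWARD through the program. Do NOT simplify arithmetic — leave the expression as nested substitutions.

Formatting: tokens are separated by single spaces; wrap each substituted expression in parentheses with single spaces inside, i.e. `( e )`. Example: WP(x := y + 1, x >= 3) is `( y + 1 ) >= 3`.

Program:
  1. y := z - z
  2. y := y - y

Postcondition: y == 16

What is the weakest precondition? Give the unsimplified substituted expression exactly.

post: y == 16
stmt 2: y := y - y  -- replace 1 occurrence(s) of y with (y - y)
  => ( y - y ) == 16
stmt 1: y := z - z  -- replace 2 occurrence(s) of y with (z - z)
  => ( ( z - z ) - ( z - z ) ) == 16

Answer: ( ( z - z ) - ( z - z ) ) == 16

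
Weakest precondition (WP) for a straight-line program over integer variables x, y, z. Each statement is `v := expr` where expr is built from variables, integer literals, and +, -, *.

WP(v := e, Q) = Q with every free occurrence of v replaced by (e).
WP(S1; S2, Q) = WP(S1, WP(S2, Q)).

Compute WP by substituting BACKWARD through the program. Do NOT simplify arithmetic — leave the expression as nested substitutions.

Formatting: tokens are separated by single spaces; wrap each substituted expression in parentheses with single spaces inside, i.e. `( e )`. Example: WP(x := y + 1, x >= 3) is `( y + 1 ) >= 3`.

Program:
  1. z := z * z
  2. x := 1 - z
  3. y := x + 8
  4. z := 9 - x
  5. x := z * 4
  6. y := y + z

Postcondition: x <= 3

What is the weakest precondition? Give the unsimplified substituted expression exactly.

post: x <= 3
stmt 6: y := y + z  -- replace 0 occurrence(s) of y with (y + z)
  => x <= 3
stmt 5: x := z * 4  -- replace 1 occurrence(s) of x with (z * 4)
  => ( z * 4 ) <= 3
stmt 4: z := 9 - x  -- replace 1 occurrence(s) of z with (9 - x)
  => ( ( 9 - x ) * 4 ) <= 3
stmt 3: y := x + 8  -- replace 0 occurrence(s) of y with (x + 8)
  => ( ( 9 - x ) * 4 ) <= 3
stmt 2: x := 1 - z  -- replace 1 occurrence(s) of x with (1 - z)
  => ( ( 9 - ( 1 - z ) ) * 4 ) <= 3
stmt 1: z := z * z  -- replace 1 occurrence(s) of z with (z * z)
  => ( ( 9 - ( 1 - ( z * z ) ) ) * 4 ) <= 3

Answer: ( ( 9 - ( 1 - ( z * z ) ) ) * 4 ) <= 3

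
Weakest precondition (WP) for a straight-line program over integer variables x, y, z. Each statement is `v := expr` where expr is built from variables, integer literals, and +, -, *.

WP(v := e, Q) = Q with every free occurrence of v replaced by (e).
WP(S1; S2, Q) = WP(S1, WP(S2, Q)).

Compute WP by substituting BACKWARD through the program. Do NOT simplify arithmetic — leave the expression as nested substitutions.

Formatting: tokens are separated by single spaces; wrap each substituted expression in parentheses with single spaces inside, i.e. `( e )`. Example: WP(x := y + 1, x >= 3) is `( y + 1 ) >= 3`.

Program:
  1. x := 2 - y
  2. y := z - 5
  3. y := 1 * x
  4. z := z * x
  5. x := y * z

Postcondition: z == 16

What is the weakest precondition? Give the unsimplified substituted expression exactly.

Answer: ( z * ( 2 - y ) ) == 16

Derivation:
post: z == 16
stmt 5: x := y * z  -- replace 0 occurrence(s) of x with (y * z)
  => z == 16
stmt 4: z := z * x  -- replace 1 occurrence(s) of z with (z * x)
  => ( z * x ) == 16
stmt 3: y := 1 * x  -- replace 0 occurrence(s) of y with (1 * x)
  => ( z * x ) == 16
stmt 2: y := z - 5  -- replace 0 occurrence(s) of y with (z - 5)
  => ( z * x ) == 16
stmt 1: x := 2 - y  -- replace 1 occurrence(s) of x with (2 - y)
  => ( z * ( 2 - y ) ) == 16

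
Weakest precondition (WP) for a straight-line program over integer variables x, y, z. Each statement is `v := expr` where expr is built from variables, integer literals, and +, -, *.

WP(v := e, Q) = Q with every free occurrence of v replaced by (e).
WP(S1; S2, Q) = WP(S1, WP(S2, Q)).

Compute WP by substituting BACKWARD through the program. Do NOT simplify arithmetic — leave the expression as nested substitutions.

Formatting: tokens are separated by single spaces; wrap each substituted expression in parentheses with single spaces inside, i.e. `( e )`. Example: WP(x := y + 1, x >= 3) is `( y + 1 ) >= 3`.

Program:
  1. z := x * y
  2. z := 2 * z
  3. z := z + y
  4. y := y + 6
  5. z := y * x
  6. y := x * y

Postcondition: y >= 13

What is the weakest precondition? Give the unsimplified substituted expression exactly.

Answer: ( x * ( y + 6 ) ) >= 13

Derivation:
post: y >= 13
stmt 6: y := x * y  -- replace 1 occurrence(s) of y with (x * y)
  => ( x * y ) >= 13
stmt 5: z := y * x  -- replace 0 occurrence(s) of z with (y * x)
  => ( x * y ) >= 13
stmt 4: y := y + 6  -- replace 1 occurrence(s) of y with (y + 6)
  => ( x * ( y + 6 ) ) >= 13
stmt 3: z := z + y  -- replace 0 occurrence(s) of z with (z + y)
  => ( x * ( y + 6 ) ) >= 13
stmt 2: z := 2 * z  -- replace 0 occurrence(s) of z with (2 * z)
  => ( x * ( y + 6 ) ) >= 13
stmt 1: z := x * y  -- replace 0 occurrence(s) of z with (x * y)
  => ( x * ( y + 6 ) ) >= 13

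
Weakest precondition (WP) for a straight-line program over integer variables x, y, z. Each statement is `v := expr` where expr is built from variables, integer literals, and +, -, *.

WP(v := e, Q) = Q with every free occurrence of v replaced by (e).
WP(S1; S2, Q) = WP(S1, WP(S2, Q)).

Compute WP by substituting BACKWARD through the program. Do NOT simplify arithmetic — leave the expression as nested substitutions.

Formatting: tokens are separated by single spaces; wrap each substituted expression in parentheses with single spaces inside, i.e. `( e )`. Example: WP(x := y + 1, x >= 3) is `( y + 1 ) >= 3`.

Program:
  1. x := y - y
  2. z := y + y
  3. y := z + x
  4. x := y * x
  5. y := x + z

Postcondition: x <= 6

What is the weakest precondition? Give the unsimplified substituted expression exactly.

post: x <= 6
stmt 5: y := x + z  -- replace 0 occurrence(s) of y with (x + z)
  => x <= 6
stmt 4: x := y * x  -- replace 1 occurrence(s) of x with (y * x)
  => ( y * x ) <= 6
stmt 3: y := z + x  -- replace 1 occurrence(s) of y with (z + x)
  => ( ( z + x ) * x ) <= 6
stmt 2: z := y + y  -- replace 1 occurrence(s) of z with (y + y)
  => ( ( ( y + y ) + x ) * x ) <= 6
stmt 1: x := y - y  -- replace 2 occurrence(s) of x with (y - y)
  => ( ( ( y + y ) + ( y - y ) ) * ( y - y ) ) <= 6

Answer: ( ( ( y + y ) + ( y - y ) ) * ( y - y ) ) <= 6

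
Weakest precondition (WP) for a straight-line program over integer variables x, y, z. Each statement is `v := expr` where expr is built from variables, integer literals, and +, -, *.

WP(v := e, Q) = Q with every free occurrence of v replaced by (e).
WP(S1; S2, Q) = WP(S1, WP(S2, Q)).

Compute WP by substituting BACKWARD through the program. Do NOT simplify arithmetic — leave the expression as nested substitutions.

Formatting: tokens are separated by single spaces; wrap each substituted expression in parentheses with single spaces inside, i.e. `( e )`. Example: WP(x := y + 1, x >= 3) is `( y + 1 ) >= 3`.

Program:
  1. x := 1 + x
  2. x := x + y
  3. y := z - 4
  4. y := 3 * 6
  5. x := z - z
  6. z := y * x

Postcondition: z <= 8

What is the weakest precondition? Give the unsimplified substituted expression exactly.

post: z <= 8
stmt 6: z := y * x  -- replace 1 occurrence(s) of z with (y * x)
  => ( y * x ) <= 8
stmt 5: x := z - z  -- replace 1 occurrence(s) of x with (z - z)
  => ( y * ( z - z ) ) <= 8
stmt 4: y := 3 * 6  -- replace 1 occurrence(s) of y with (3 * 6)
  => ( ( 3 * 6 ) * ( z - z ) ) <= 8
stmt 3: y := z - 4  -- replace 0 occurrence(s) of y with (z - 4)
  => ( ( 3 * 6 ) * ( z - z ) ) <= 8
stmt 2: x := x + y  -- replace 0 occurrence(s) of x with (x + y)
  => ( ( 3 * 6 ) * ( z - z ) ) <= 8
stmt 1: x := 1 + x  -- replace 0 occurrence(s) of x with (1 + x)
  => ( ( 3 * 6 ) * ( z - z ) ) <= 8

Answer: ( ( 3 * 6 ) * ( z - z ) ) <= 8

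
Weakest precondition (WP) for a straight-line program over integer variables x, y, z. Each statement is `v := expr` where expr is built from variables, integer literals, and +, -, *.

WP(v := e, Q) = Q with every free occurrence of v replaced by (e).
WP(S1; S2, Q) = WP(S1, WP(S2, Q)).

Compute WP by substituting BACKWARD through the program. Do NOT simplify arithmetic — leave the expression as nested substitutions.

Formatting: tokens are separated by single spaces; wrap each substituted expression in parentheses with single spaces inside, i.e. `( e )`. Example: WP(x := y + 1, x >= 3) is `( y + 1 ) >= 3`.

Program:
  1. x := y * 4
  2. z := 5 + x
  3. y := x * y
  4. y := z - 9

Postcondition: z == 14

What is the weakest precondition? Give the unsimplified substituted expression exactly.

Answer: ( 5 + ( y * 4 ) ) == 14

Derivation:
post: z == 14
stmt 4: y := z - 9  -- replace 0 occurrence(s) of y with (z - 9)
  => z == 14
stmt 3: y := x * y  -- replace 0 occurrence(s) of y with (x * y)
  => z == 14
stmt 2: z := 5 + x  -- replace 1 occurrence(s) of z with (5 + x)
  => ( 5 + x ) == 14
stmt 1: x := y * 4  -- replace 1 occurrence(s) of x with (y * 4)
  => ( 5 + ( y * 4 ) ) == 14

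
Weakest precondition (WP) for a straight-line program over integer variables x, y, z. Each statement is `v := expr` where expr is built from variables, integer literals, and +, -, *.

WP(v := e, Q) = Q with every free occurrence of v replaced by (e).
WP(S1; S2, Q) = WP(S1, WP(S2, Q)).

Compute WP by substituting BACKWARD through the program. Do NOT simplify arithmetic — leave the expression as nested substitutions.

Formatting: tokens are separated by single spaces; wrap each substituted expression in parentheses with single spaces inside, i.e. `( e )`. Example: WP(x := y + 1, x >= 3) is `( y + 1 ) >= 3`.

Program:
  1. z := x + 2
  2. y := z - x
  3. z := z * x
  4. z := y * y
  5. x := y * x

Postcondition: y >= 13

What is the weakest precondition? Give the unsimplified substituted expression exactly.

Answer: ( ( x + 2 ) - x ) >= 13

Derivation:
post: y >= 13
stmt 5: x := y * x  -- replace 0 occurrence(s) of x with (y * x)
  => y >= 13
stmt 4: z := y * y  -- replace 0 occurrence(s) of z with (y * y)
  => y >= 13
stmt 3: z := z * x  -- replace 0 occurrence(s) of z with (z * x)
  => y >= 13
stmt 2: y := z - x  -- replace 1 occurrence(s) of y with (z - x)
  => ( z - x ) >= 13
stmt 1: z := x + 2  -- replace 1 occurrence(s) of z with (x + 2)
  => ( ( x + 2 ) - x ) >= 13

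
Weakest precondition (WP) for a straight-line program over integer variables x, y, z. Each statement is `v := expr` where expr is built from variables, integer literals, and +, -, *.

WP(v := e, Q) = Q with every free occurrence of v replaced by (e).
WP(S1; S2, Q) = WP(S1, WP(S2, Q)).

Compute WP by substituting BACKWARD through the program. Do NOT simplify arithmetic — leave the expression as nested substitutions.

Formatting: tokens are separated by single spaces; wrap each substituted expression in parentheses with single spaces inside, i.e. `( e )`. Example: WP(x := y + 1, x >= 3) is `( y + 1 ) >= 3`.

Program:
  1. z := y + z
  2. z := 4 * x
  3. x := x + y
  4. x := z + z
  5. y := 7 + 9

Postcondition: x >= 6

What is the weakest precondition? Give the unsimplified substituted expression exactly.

Answer: ( ( 4 * x ) + ( 4 * x ) ) >= 6

Derivation:
post: x >= 6
stmt 5: y := 7 + 9  -- replace 0 occurrence(s) of y with (7 + 9)
  => x >= 6
stmt 4: x := z + z  -- replace 1 occurrence(s) of x with (z + z)
  => ( z + z ) >= 6
stmt 3: x := x + y  -- replace 0 occurrence(s) of x with (x + y)
  => ( z + z ) >= 6
stmt 2: z := 4 * x  -- replace 2 occurrence(s) of z with (4 * x)
  => ( ( 4 * x ) + ( 4 * x ) ) >= 6
stmt 1: z := y + z  -- replace 0 occurrence(s) of z with (y + z)
  => ( ( 4 * x ) + ( 4 * x ) ) >= 6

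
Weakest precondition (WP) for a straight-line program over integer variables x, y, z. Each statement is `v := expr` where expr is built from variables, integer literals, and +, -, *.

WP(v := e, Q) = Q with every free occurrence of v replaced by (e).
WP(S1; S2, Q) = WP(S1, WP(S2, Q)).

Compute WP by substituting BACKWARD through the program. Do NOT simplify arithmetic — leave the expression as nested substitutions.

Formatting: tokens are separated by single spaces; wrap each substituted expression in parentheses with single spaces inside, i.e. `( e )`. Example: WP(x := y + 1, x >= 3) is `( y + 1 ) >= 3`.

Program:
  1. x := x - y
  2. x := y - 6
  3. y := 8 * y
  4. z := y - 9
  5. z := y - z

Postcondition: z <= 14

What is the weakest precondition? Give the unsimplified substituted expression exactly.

post: z <= 14
stmt 5: z := y - z  -- replace 1 occurrence(s) of z with (y - z)
  => ( y - z ) <= 14
stmt 4: z := y - 9  -- replace 1 occurrence(s) of z with (y - 9)
  => ( y - ( y - 9 ) ) <= 14
stmt 3: y := 8 * y  -- replace 2 occurrence(s) of y with (8 * y)
  => ( ( 8 * y ) - ( ( 8 * y ) - 9 ) ) <= 14
stmt 2: x := y - 6  -- replace 0 occurrence(s) of x with (y - 6)
  => ( ( 8 * y ) - ( ( 8 * y ) - 9 ) ) <= 14
stmt 1: x := x - y  -- replace 0 occurrence(s) of x with (x - y)
  => ( ( 8 * y ) - ( ( 8 * y ) - 9 ) ) <= 14

Answer: ( ( 8 * y ) - ( ( 8 * y ) - 9 ) ) <= 14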